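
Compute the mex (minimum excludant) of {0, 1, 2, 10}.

3

The values 0, 1, 2 are all present; 3 is the first non-negative integer missing from the set.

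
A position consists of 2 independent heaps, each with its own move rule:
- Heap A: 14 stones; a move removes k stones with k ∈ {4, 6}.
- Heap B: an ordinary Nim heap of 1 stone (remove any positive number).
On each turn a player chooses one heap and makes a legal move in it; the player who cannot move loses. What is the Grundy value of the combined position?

0

Build the Grundy sequence for heap A with g(k) = mex{g(k−s) : s ∈ {4, 6}, s ≤ k}:
k:     0  1  2  3  4  5  6  7  8  9 10 11 12 13 14
g(k):  0  0  0  0  1  1  1  1  2  2  0  0  0  0  1
So g(14) = 1.
Heap B is a plain Nim heap of size 1, so its Grundy value is 1.
By the Sprague-Grundy theorem, the Grundy value of a sum of independent games is the XOR of the component values.
Combined value = 1 ⊕ 1 = 0.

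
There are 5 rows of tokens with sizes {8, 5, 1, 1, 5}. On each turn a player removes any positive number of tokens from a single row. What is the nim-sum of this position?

8

Nim-sum: 8 ^ 5 ^ 1 ^ 1 ^ 5 = 8.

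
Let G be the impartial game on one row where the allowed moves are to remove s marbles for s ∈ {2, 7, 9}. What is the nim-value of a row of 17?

1

Build the Grundy sequence with g(k) = mex{g(k−s) : s ∈ {2, 7, 9}, s ≤ k}:
k:     0  1  2  3  4  5  6  7  8  9 10 11 12 13 14 15 16 17
g(k):  0  0  1  1  0  0  1  1  2  2  3  3  2  2  3  0  0  1
So g(17) = 1.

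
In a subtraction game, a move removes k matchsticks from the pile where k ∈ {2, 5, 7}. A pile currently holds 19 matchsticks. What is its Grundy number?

3

Build the Grundy sequence with g(k) = mex{g(k−s) : s ∈ {2, 5, 7}, s ≤ k}:
k:     0  1  2  3  4  5  6  7  8  9 10 11 12 13 14 15 16 17 18 19
g(k):  0  0  1  1  0  2  1  3  2  2  0  3  1  0  0  1  1  2  2  3
So g(19) = 3.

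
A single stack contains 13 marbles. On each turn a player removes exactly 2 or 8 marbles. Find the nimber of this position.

Compute g(0), g(1), … for moves {2, 8}:
k:     0  1  2  3  4  5  6  7  8  9 10 11 12 13
g(k):  0  0  1  1  0  0  1  1  2  2  0  0  1  1
So g(13) = 1.

1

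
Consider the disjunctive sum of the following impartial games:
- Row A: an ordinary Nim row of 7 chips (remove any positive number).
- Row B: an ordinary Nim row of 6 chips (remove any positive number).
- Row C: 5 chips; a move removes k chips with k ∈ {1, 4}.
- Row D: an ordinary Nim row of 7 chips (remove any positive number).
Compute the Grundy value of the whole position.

6

Row A is a plain Nim row of size 7, so its Grundy value is 7.
Row B is a plain Nim row of size 6, so its Grundy value is 6.
Build the Grundy sequence for row C with g(k) = mex{g(k−s) : s ∈ {1, 4}, s ≤ k}:
k:     0  1  2  3  4  5
g(k):  0  1  0  1  2  0
So g(5) = 0.
Row D is a plain Nim row of size 7, so its Grundy value is 7.
The value of a disjunctive sum is the nim-sum of the parts.
Combined value = 7 ⊕ 6 ⊕ 0 ⊕ 7 = 6.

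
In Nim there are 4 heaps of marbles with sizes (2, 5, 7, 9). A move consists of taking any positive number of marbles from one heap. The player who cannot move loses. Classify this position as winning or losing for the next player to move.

Compute the nim-sum pairwise:
2 XOR 5 = 7
7 XOR 7 = 0
0 XOR 9 = 9
The nim-sum is 9 ≠ 0, so this is an N-position: the player to move can win.

Winning position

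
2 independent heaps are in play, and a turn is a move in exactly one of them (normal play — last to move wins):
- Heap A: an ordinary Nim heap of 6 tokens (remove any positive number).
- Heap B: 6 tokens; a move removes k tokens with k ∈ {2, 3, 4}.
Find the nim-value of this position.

6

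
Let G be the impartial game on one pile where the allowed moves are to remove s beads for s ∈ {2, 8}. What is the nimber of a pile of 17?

Compute g(0), g(1), … for moves {2, 8}:
k:     0  1  2  3  4  5  6  7  8  9 10 11 12 13 14 15 16 17
g(k):  0  0  1  1  0  0  1  1  2  2  0  0  1  1  0  0  1  1
So g(17) = 1.

1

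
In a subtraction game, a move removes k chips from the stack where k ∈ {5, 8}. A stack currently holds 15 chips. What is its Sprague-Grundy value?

0

Grundy values for subtraction set {5, 8}:
k:     0  1  2  3  4  5  6  7  8  9 10 11 12 13 14 15
g(k):  0  0  0  0  0  1  1  1  1  1  2  2  2  0  0  0
So g(15) = 0.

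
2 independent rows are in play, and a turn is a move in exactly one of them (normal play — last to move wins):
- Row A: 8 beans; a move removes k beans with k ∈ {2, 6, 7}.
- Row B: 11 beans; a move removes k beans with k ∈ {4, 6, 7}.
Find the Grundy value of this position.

Build the Grundy sequence for row A with g(k) = mex{g(k−s) : s ∈ {2, 6, 7}, s ≤ k}:
g(0) = mex{} = 0
g(1) = mex{} = 0
g(2) = mex{0} = 1
g(3) = mex{0} = 1
g(4) = mex{1} = 0
g(5) = mex{1} = 0
g(6) = mex{0} = 1
g(7) = mex{0} = 1
g(8) = mex{0,1} = 2
So g(8) = 2.
Grundy values for row B (subtraction set {4, 6, 7}):
k:     0  1  2  3  4  5  6  7  8  9 10 11
g(k):  0  0  0  0  1  1  1  1  2  2  2  0
So g(11) = 0.
The value of a disjunctive sum is the nim-sum of the parts.
Combined value = 2 ⊕ 0 = 2.

2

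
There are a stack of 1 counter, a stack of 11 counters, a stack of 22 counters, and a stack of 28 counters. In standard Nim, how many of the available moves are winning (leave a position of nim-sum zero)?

0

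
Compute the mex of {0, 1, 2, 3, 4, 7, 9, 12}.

5

The values 0, 1, 2, 3, 4 are all present; 5 is the first non-negative integer missing from the set.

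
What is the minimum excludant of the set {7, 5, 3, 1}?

0

0 is not in the set, so the mex is 0.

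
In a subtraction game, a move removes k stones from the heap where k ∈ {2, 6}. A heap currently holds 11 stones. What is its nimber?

Compute g(0), g(1), … for moves {2, 6}:
k:     0  1  2  3  4  5  6  7  8  9 10 11
g(k):  0  0  1  1  0  0  1  1  0  0  1  1
So g(11) = 1.

1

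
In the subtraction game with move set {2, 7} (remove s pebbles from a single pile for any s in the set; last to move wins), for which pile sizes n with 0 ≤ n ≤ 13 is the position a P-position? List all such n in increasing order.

0, 1, 4, 5, 9, 10, 13

Grundy values for subtraction set {2, 7}:
g(0) = mex{} = 0
g(1) = mex{} = 0
g(2) = mex{0} = 1
g(3) = mex{0} = 1
g(4) = mex{1} = 0
g(5) = mex{1} = 0
g(6) = mex{0} = 1
g(7) = mex{0} = 1
g(8) = mex{0,1} = 2
g(9) = mex{1} = 0
g(10) = mex{1,2} = 0
g(11) = mex{0} = 1
g(12) = mex{0} = 1
g(13) = mex{1} = 0
The P-positions (g = 0) in 0..13 are 0, 1, 4, 5, 9, 10, 13.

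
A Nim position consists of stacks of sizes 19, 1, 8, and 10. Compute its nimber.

16

Nim-sum: 19 ⊕ 1 ⊕ 8 ⊕ 10 = 16.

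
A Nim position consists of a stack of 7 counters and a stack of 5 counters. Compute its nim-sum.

Nim-sum: 7 ⊕ 5 = 2.

2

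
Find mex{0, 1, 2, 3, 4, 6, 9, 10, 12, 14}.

The values 0, 1, 2, 3, 4 are all present; 5 is the first non-negative integer missing from the set.

5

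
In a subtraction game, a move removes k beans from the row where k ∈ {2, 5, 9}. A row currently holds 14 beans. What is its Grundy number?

0

Build the Grundy sequence with g(k) = mex{g(k−s) : s ∈ {2, 5, 9}, s ≤ k}:
g(0) = mex{} = 0
g(1) = mex{} = 0
g(2) = mex{0} = 1
g(3) = mex{0} = 1
g(4) = mex{1} = 0
g(5) = mex{0,1} = 2
g(6) = mex{0} = 1
g(7) = mex{1,2} = 0
g(8) = mex{1} = 0
g(9) = mex{0} = 1
g(10) = mex{0,2} = 1
g(11) = mex{1} = 0
g(12) = mex{0,1} = 2
g(13) = mex{0} = 1
g(14) = mex{1,2} = 0
So g(14) = 0.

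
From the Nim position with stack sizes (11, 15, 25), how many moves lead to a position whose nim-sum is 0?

1

Nim-sum: 11 ^ 15 ^ 25 = 29.
The overall nim-sum is X = 29. A stack of size p has a winning move iff p XOR X < p (reduce it to p XOR X).
  11: 11 XOR 29 = 22 ≥ 11 — no move.
  15: 15 XOR 29 = 18 ≥ 15 — no move.
  25: 25 XOR 29 = 4 < 25 — winning move (to 4).
That gives 1 winning move.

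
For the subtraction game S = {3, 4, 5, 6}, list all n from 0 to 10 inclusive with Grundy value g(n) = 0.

Grundy values for subtraction set {3, 4, 5, 6}:
g(0) = mex{} = 0
g(1) = mex{} = 0
g(2) = mex{} = 0
g(3) = mex{0} = 1
g(4) = mex{0} = 1
g(5) = mex{0} = 1
g(6) = mex{0,1} = 2
g(7) = mex{0,1} = 2
g(8) = mex{0,1} = 2
g(9) = mex{1,2} = 0
g(10) = mex{1,2} = 0
The P-positions (g = 0) in 0..10 are 0, 1, 2, 9, 10.

0, 1, 2, 9, 10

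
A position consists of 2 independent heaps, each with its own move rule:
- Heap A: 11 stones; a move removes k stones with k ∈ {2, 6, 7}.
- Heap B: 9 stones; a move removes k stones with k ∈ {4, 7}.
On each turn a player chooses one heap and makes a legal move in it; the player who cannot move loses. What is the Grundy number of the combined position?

3

Grundy values for heap A (subtraction set {2, 6, 7}):
k:     0  1  2  3  4  5  6  7  8  9 10 11
g(k):  0  0  1  1  0  0  1  1  2  0  3  1
So g(11) = 1.
Grundy values for heap B (subtraction set {4, 7}):
k:     0  1  2  3  4  5  6  7  8  9
g(k):  0  0  0  0  1  1  1  1  2  2
So g(9) = 2.
By the Sprague-Grundy theorem, the Grundy value of a sum of independent games is the XOR of the component values.
Combined value = 1 ⊕ 2 = 3.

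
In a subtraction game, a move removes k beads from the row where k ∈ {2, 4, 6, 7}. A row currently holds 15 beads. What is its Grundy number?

3

Grundy values for subtraction set {2, 4, 6, 7}:
k:     0  1  2  3  4  5  6  7  8  9 10 11 12 13 14 15
g(k):  0  0  1  1  2  2  3  3  4  0  0  1  1  2  2  3
So g(15) = 3.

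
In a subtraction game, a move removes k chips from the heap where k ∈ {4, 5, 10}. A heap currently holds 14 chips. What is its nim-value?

3

Compute g(0), g(1), … for moves {4, 5, 10}:
k:     0  1  2  3  4  5  6  7  8  9 10 11 12 13 14
g(k):  0  0  0  0  1  1  1  1  2  0  2  2  3  1  3
So g(14) = 3.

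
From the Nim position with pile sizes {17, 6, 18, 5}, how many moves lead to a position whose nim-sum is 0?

0

Nim-sum: 17 XOR 6 XOR 18 XOR 5 = 0.
The nim-sum is already 0, so every move leaves a nonzero nim-sum — there are no winning moves.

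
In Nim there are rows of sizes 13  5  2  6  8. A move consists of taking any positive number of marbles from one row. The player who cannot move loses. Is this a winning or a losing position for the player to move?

Bitwise XOR of the heap sizes:
  1101  (13)
  0101  (5)
  0010  (2)
  0110  (6)
  1000  (8)
  ----
  0100  (4)
The nim-sum is 4 ≠ 0, so this is an N-position: the player to move can win.

Winning position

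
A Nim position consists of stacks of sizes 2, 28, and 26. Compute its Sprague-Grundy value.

4

Bitwise XOR of the heap sizes:
  00010  (2)
  11100  (28)
  11010  (26)
  -----
  00100  (4)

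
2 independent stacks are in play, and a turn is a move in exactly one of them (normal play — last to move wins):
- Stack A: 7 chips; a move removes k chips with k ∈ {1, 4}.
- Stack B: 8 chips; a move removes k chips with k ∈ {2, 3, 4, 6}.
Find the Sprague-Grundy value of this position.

Build the Grundy sequence for stack A with g(k) = mex{g(k−s) : s ∈ {1, 4}, s ≤ k}:
g(0) = mex{} = 0
g(1) = mex{0} = 1
g(2) = mex{1} = 0
g(3) = mex{0} = 1
g(4) = mex{0,1} = 2
g(5) = mex{1,2} = 0
g(6) = mex{0} = 1
g(7) = mex{1} = 0
So g(7) = 0.
For stack B, compute g(0), g(1), … with moves {2, 3, 4, 6}:
k:     0  1  2  3  4  5  6  7  8
g(k):  0  0  1  1  2  2  3  3  0
So g(8) = 0.
By the Sprague-Grundy theorem, the Grundy value of a sum of independent games is the XOR of the component values.
Combined value = 0 ⊕ 0 = 0.

0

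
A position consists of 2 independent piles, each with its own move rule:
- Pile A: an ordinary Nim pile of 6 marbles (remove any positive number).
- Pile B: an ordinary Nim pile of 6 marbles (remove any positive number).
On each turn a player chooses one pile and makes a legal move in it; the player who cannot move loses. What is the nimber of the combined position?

0

Pile A is a plain Nim pile of size 6, so its Grundy value is 6.
Pile B is a plain Nim pile of size 6, so its Grundy value is 6.
The value of a disjunctive sum is the nim-sum of the parts.
Combined value = 6 XOR 6 = 0.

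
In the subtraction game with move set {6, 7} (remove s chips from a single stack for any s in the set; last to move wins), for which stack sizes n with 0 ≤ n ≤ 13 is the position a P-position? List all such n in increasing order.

0, 1, 2, 3, 4, 5, 13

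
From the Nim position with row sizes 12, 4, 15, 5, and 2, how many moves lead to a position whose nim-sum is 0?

0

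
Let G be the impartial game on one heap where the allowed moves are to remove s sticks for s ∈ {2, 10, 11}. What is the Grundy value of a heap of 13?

0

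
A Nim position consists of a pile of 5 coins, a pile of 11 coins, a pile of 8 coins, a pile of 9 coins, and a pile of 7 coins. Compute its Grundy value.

8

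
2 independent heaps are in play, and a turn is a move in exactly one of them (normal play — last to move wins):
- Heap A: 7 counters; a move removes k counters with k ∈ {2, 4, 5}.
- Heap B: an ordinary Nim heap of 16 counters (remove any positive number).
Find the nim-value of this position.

Grundy values for heap A (subtraction set {2, 4, 5}):
g(0) = mex{} = 0
g(1) = mex{} = 0
g(2) = mex{0} = 1
g(3) = mex{0} = 1
g(4) = mex{0,1} = 2
g(5) = mex{0,1} = 2
g(6) = mex{0,1,2} = 3
g(7) = mex{1,2} = 0
So g(7) = 0.
Heap B is a plain Nim heap of size 16, so its Grundy value is 16.
By the Sprague-Grundy theorem, the Grundy value of a sum of independent games is the XOR of the component values.
Combined value = 0 XOR 16 = 16.

16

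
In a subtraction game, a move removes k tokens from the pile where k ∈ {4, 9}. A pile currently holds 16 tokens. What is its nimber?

Compute g(0), g(1), … for moves {4, 9}:
k:     0  1  2  3  4  5  6  7  8  9 10 11 12 13 14 15 16
g(k):  0  0  0  0  1  1  1  1  0  2  2  2  1  0  0  0  0
So g(16) = 0.

0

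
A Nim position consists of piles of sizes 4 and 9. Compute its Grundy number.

Nim-sum: 4 ⊕ 9 = 13.

13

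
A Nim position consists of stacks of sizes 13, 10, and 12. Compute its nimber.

Nim-sum: 13 XOR 10 XOR 12 = 11.

11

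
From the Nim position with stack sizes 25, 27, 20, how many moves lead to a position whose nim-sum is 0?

Compute the nim-sum pairwise:
25 XOR 27 = 2
2 XOR 20 = 22
The overall nim-sum is X = 22. A stack of size p has a winning move iff p XOR X < p (reduce it to p XOR X).
  25: 25 XOR 22 = 15 < 25 — winning move (to 15).
  27: 27 XOR 22 = 13 < 27 — winning move (to 13).
  20: 20 XOR 22 = 2 < 20 — winning move (to 2).
That gives 3 winning moves.

3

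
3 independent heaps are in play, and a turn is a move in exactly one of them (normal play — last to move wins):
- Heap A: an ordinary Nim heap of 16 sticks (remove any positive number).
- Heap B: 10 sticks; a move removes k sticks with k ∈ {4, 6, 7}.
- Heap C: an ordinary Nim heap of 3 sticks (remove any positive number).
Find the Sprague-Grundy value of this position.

17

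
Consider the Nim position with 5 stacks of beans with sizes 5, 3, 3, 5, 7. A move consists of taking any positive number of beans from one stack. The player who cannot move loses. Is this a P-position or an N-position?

Nim-sum: 5 XOR 3 XOR 3 XOR 5 XOR 7 = 7.
The nim-sum is 7 ≠ 0, so this is an N-position: the player to move can win.

N-position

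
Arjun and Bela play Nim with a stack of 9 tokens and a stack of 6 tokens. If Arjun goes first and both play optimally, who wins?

Nim-sum: 9 ^ 6 = 15.
The nim-sum is 15 ≠ 0, so this is an N-position: the player to move can win; Arjun has a winning move.

Arjun wins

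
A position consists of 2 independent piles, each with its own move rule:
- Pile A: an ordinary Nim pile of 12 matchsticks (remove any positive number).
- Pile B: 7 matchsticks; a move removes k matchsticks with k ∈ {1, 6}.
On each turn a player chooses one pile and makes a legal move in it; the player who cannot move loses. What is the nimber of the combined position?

Pile A is a plain Nim pile of size 12, so its Grundy value is 12.
For pile B, compute g(0), g(1), … with moves {1, 6}:
k:     0  1  2  3  4  5  6  7
g(k):  0  1  0  1  0  1  2  0
So g(7) = 0.
By the Sprague-Grundy theorem, the Grundy value of a sum of independent games is the XOR of the component values.
Combined value = 12 ⊕ 0 = 12.

12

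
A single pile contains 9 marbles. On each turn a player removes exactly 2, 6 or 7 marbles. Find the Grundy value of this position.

0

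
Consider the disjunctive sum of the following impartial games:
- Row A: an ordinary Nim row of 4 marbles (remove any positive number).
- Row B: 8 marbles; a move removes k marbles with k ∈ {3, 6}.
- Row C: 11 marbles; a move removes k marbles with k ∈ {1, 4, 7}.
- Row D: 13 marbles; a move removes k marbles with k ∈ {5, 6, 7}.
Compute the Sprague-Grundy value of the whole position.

Row A is a plain Nim row of size 4, so its Grundy value is 4.
Build the Grundy sequence for row B with g(k) = mex{g(k−s) : s ∈ {3, 6}, s ≤ k}:
k:     0  1  2  3  4  5  6  7  8
g(k):  0  0  0  1  1  1  2  2  2
So g(8) = 2.
Build the Grundy sequence for row C with g(k) = mex{g(k−s) : s ∈ {1, 4, 7}, s ≤ k}:
g(0) = mex{} = 0
g(1) = mex{0} = 1
g(2) = mex{1} = 0
g(3) = mex{0} = 1
g(4) = mex{0,1} = 2
g(5) = mex{1,2} = 0
g(6) = mex{0} = 1
g(7) = mex{0,1} = 2
g(8) = mex{1,2} = 0
g(9) = mex{0} = 1
g(10) = mex{1} = 0
g(11) = mex{0,2} = 1
So g(11) = 1.
Build the Grundy sequence for row D with g(k) = mex{g(k−s) : s ∈ {5, 6, 7}, s ≤ k}:
g(0) = mex{} = 0
g(1) = mex{} = 0
g(2) = mex{} = 0
g(3) = mex{} = 0
g(4) = mex{} = 0
g(5) = mex{0} = 1
g(6) = mex{0} = 1
g(7) = mex{0} = 1
g(8) = mex{0} = 1
g(9) = mex{0} = 1
g(10) = mex{0,1} = 2
g(11) = mex{0,1} = 2
g(12) = mex{1} = 0
g(13) = mex{1} = 0
So g(13) = 0.
The value of a disjunctive sum is the nim-sum of the parts.
Combined value = 4 ⊕ 2 ⊕ 1 ⊕ 0 = 7.

7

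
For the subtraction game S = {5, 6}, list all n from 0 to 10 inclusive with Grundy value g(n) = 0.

0, 1, 2, 3, 4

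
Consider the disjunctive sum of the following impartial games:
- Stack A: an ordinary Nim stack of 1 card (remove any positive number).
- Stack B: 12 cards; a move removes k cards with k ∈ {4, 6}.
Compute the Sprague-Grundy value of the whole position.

1

Stack A is a plain Nim stack of size 1, so its Grundy value is 1.
Grundy values for stack B (subtraction set {4, 6}):
k:     0  1  2  3  4  5  6  7  8  9 10 11 12
g(k):  0  0  0  0  1  1  1  1  2  2  0  0  0
So g(12) = 0.
By the Sprague-Grundy theorem, the Grundy value of a sum of independent games is the XOR of the component values.
Combined value = 1 ⊕ 0 = 1.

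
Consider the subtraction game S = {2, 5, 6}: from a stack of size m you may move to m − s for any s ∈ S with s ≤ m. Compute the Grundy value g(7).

3

Build the Grundy sequence with g(k) = mex{g(k−s) : s ∈ {2, 5, 6}, s ≤ k}:
k:     0  1  2  3  4  5  6  7
g(k):  0  0  1  1  0  2  1  3
So g(7) = 3.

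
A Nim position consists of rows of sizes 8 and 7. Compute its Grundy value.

Nim-sum: 8 XOR 7 = 15.

15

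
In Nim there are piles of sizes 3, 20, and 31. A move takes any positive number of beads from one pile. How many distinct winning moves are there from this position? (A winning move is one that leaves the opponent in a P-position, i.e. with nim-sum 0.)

Compute the nim-sum pairwise:
3 XOR 20 = 23
23 XOR 31 = 8
The overall nim-sum is X = 8. A pile of size p has a winning move iff p XOR X < p (reduce it to p XOR X).
  3: 3 XOR 8 = 11 ≥ 3 — no move.
  20: 20 XOR 8 = 28 ≥ 20 — no move.
  31: 31 XOR 8 = 23 < 31 — winning move (to 23).
That gives 1 winning move.

1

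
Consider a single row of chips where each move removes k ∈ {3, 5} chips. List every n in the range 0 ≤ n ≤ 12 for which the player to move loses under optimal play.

0, 1, 2, 8, 9, 10

Build the Grundy sequence with g(k) = mex{g(k−s) : s ∈ {3, 5}, s ≤ k}:
g(0) = mex{} = 0
g(1) = mex{} = 0
g(2) = mex{} = 0
g(3) = mex{0} = 1
g(4) = mex{0} = 1
g(5) = mex{0} = 1
g(6) = mex{0,1} = 2
g(7) = mex{0,1} = 2
g(8) = mex{1} = 0
g(9) = mex{1,2} = 0
g(10) = mex{1,2} = 0
g(11) = mex{0,2} = 1
g(12) = mex{0,2} = 1
The P-positions (g = 0) in 0..12 are 0, 1, 2, 8, 9, 10.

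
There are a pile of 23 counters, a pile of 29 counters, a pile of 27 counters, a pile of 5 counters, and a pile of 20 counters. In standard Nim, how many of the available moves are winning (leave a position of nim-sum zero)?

0

Compute the nim-sum pairwise:
23 ^ 29 = 10
10 ^ 27 = 17
17 ^ 5 = 20
20 ^ 20 = 0
The nim-sum is already 0, so every move leaves a nonzero nim-sum — there are no winning moves.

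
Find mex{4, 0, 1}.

2

The values 0, 1 are all present; 2 is the first non-negative integer missing from the set.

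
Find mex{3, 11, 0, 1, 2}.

4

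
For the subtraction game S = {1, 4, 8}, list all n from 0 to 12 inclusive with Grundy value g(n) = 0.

0, 2, 5, 7, 12

Grundy values for subtraction set {1, 4, 8}:
g(0) = mex{} = 0
g(1) = mex{0} = 1
g(2) = mex{1} = 0
g(3) = mex{0} = 1
g(4) = mex{0,1} = 2
g(5) = mex{1,2} = 0
g(6) = mex{0} = 1
g(7) = mex{1} = 0
g(8) = mex{0,2} = 1
g(9) = mex{0,1} = 2
g(10) = mex{0,1,2} = 3
g(11) = mex{0,1,3} = 2
g(12) = mex{1,2} = 0
The P-positions (g = 0) in 0..12 are 0, 2, 5, 7, 12.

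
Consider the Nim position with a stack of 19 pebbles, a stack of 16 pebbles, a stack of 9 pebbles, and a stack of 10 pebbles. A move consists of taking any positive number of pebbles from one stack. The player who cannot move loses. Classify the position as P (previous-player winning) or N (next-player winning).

P-position

Compute the nim-sum pairwise:
19 XOR 16 = 3
3 XOR 9 = 10
10 XOR 10 = 0
The nim-sum is 0, so this is a P-position: the player to move is in a losing position under optimal play.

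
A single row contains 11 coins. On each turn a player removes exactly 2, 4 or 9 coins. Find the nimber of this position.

Compute g(0), g(1), … for moves {2, 4, 9}:
g(0) = mex{} = 0
g(1) = mex{} = 0
g(2) = mex{0} = 1
g(3) = mex{0} = 1
g(4) = mex{0,1} = 2
g(5) = mex{0,1} = 2
g(6) = mex{1,2} = 0
g(7) = mex{1,2} = 0
g(8) = mex{0,2} = 1
g(9) = mex{0,2} = 1
g(10) = mex{0,1} = 2
g(11) = mex{0,1} = 2
So g(11) = 2.

2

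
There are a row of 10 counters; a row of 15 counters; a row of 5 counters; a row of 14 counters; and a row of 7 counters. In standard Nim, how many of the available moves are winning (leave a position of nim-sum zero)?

3

Nim-sum: 10 ^ 15 ^ 5 ^ 14 ^ 7 = 9.
The overall nim-sum is X = 9. A row of size p has a winning move iff p XOR X < p (reduce it to p XOR X).
  10: 10 XOR 9 = 3 < 10 — winning move (to 3).
  15: 15 XOR 9 = 6 < 15 — winning move (to 6).
  5: 5 XOR 9 = 12 ≥ 5 — no move.
  14: 14 XOR 9 = 7 < 14 — winning move (to 7).
  7: 7 XOR 9 = 14 ≥ 7 — no move.
That gives 3 winning moves.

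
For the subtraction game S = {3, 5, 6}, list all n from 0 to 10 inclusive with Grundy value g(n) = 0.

0, 1, 2, 9, 10

Grundy values for subtraction set {3, 5, 6}:
g(0) = mex{} = 0
g(1) = mex{} = 0
g(2) = mex{} = 0
g(3) = mex{0} = 1
g(4) = mex{0} = 1
g(5) = mex{0} = 1
g(6) = mex{0,1} = 2
g(7) = mex{0,1} = 2
g(8) = mex{0,1} = 2
g(9) = mex{1,2} = 0
g(10) = mex{1,2} = 0
The P-positions (g = 0) in 0..10 are 0, 1, 2, 9, 10.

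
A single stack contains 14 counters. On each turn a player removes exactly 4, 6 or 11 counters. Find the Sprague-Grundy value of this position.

1

Compute g(0), g(1), … for moves {4, 6, 11}:
k:     0  1  2  3  4  5  6  7  8  9 10 11 12 13 14
g(k):  0  0  0  0  1  1  1  1  2  2  0  2  3  3  1
So g(14) = 1.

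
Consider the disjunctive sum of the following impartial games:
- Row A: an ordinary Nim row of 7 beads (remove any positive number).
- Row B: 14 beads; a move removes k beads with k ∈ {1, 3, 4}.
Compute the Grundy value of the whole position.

Row A is a plain Nim row of size 7, so its Grundy value is 7.
For row B, compute g(0), g(1), … with moves {1, 3, 4}:
g(0) = mex{} = 0
g(1) = mex{0} = 1
g(2) = mex{1} = 0
g(3) = mex{0} = 1
g(4) = mex{0,1} = 2
g(5) = mex{0,1,2} = 3
g(6) = mex{0,1,3} = 2
g(7) = mex{1,2} = 0
g(8) = mex{0,2,3} = 1
g(9) = mex{1,2,3} = 0
g(10) = mex{0,2} = 1
g(11) = mex{0,1} = 2
g(12) = mex{0,1,2} = 3
g(13) = mex{0,1,3} = 2
g(14) = mex{1,2} = 0
So g(14) = 0.
The value of a disjunctive sum is the nim-sum of the parts.
Combined value = 7 XOR 0 = 7.

7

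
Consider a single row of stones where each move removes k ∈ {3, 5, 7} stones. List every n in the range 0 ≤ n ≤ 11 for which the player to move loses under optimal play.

0, 1, 2, 10, 11

Grundy values for subtraction set {3, 5, 7}:
g(0) = mex{} = 0
g(1) = mex{} = 0
g(2) = mex{} = 0
g(3) = mex{0} = 1
g(4) = mex{0} = 1
g(5) = mex{0} = 1
g(6) = mex{0,1} = 2
g(7) = mex{0,1} = 2
g(8) = mex{0,1} = 2
g(9) = mex{0,1,2} = 3
g(10) = mex{1,2} = 0
g(11) = mex{1,2} = 0
The P-positions (g = 0) in 0..11 are 0, 1, 2, 10, 11.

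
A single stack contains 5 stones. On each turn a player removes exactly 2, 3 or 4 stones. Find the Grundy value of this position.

Grundy values for subtraction set {2, 3, 4}:
k:     0  1  2  3  4  5
g(k):  0  0  1  1  2  2
So g(5) = 2.

2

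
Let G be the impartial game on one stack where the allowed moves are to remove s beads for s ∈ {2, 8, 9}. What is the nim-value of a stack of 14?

3

Compute g(0), g(1), … for moves {2, 8, 9}:
k:     0  1  2  3  4  5  6  7  8  9 10 11 12 13 14
g(k):  0  0  1  1  0  0  1  1  2  2  3  0  2  1  3
So g(14) = 3.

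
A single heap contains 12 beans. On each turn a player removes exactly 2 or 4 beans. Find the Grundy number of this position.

Build the Grundy sequence with g(k) = mex{g(k−s) : s ∈ {2, 4}, s ≤ k}:
g(0) = mex{} = 0
g(1) = mex{} = 0
g(2) = mex{0} = 1
g(3) = mex{0} = 1
g(4) = mex{0,1} = 2
g(5) = mex{0,1} = 2
g(6) = mex{1,2} = 0
g(7) = mex{1,2} = 0
g(8) = mex{0,2} = 1
g(9) = mex{0,2} = 1
g(10) = mex{0,1} = 2
g(11) = mex{0,1} = 2
g(12) = mex{1,2} = 0
So g(12) = 0.

0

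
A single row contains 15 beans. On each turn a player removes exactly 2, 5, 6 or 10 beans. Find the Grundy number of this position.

0

Grundy values for subtraction set {2, 5, 6, 10}:
k:     0  1  2  3  4  5  6  7  8  9 10 11 12 13 14 15
g(k):  0  0  1  1  0  2  1  3  0  2  1  3  0  2  1  0
So g(15) = 0.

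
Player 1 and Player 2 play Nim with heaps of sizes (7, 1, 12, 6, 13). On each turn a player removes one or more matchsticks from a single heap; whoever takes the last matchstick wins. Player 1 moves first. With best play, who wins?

Player 1 wins

Nim-sum: 7 ^ 1 ^ 12 ^ 6 ^ 13 = 1.
The nim-sum is 1 ≠ 0, so this is an N-position: the player to move can win; Player 1 has a winning move.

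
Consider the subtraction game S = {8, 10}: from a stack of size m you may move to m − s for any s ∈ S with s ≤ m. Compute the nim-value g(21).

0

Compute g(0), g(1), … for moves {8, 10}:
k:     0  1  2  3  4  5  6  7  8  9 10 11 12 13 14 15 16 17 18 19 20 21
g(k):  0  0  0  0  0  0  0  0  1  1  1  1  1  1  1  1  2  2  0  0  0  0
So g(21) = 0.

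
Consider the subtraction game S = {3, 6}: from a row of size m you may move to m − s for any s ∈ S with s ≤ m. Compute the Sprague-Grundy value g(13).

1

Build the Grundy sequence with g(k) = mex{g(k−s) : s ∈ {3, 6}, s ≤ k}:
k:     0  1  2  3  4  5  6  7  8  9 10 11 12 13
g(k):  0  0  0  1  1  1  2  2  2  0  0  0  1  1
So g(13) = 1.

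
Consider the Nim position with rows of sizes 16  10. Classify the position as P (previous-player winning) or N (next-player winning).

Nim-sum: 16 ^ 10 = 26.
The nim-sum is 26 ≠ 0, so this is an N-position: the player to move can win.

N-position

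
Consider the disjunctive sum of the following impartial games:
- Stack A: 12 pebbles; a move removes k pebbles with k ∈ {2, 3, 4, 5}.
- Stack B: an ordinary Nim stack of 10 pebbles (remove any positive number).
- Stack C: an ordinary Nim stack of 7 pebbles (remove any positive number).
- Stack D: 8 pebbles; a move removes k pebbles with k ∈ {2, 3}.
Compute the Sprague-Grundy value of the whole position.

For stack A, compute g(0), g(1), … with moves {2, 3, 4, 5}:
k:     0  1  2  3  4  5  6  7  8  9 10 11 12
g(k):  0  0  1  1  2  2  3  0  0  1  1  2  2
So g(12) = 2.
Stack B is a plain Nim stack of size 10, so its Grundy value is 10.
Stack C is a plain Nim stack of size 7, so its Grundy value is 7.
Build the Grundy sequence for stack D with g(k) = mex{g(k−s) : s ∈ {2, 3}, s ≤ k}:
k:     0  1  2  3  4  5  6  7  8
g(k):  0  0  1  1  2  0  0  1  1
So g(8) = 1.
The value of a disjunctive sum is the nim-sum of the parts.
Combined value = 2 ⊕ 10 ⊕ 7 ⊕ 1 = 14.

14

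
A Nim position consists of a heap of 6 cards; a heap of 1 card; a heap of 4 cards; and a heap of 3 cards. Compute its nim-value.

Nim-sum: 6 ⊕ 1 ⊕ 4 ⊕ 3 = 0.

0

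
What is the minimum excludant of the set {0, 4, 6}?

0 is in the set but 1 is not, so the mex is 1.

1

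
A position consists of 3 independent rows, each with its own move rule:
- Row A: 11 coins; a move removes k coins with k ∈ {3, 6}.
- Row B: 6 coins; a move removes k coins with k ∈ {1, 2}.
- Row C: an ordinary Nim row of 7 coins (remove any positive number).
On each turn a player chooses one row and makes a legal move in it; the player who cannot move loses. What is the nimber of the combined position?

7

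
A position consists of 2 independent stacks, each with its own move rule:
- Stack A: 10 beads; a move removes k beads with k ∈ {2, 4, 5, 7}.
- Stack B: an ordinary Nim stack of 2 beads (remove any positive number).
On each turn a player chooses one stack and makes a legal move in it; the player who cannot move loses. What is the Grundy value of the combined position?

For stack A, compute g(0), g(1), … with moves {2, 4, 5, 7}:
k:     0  1  2  3  4  5  6  7  8  9 10
g(k):  0  0  1  1  2  2  3  3  4  0  0
So g(10) = 0.
Stack B is a plain Nim stack of size 2, so its Grundy value is 2.
By the Sprague-Grundy theorem, the Grundy value of a sum of independent games is the XOR of the component values.
Combined value = 0 ⊕ 2 = 2.

2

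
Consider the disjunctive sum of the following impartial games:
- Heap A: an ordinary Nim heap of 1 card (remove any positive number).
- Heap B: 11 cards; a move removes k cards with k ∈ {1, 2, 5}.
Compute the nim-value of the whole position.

Heap A is a plain Nim heap of size 1, so its Grundy value is 1.
For heap B, compute g(0), g(1), … with moves {1, 2, 5}:
g(0) = mex{} = 0
g(1) = mex{0} = 1
g(2) = mex{0,1} = 2
g(3) = mex{1,2} = 0
g(4) = mex{0,2} = 1
g(5) = mex{0,1} = 2
g(6) = mex{1,2} = 0
g(7) = mex{0,2} = 1
g(8) = mex{0,1} = 2
g(9) = mex{1,2} = 0
g(10) = mex{0,2} = 1
g(11) = mex{0,1} = 2
So g(11) = 2.
The value of a disjunctive sum is the nim-sum of the parts.
Combined value = 1 ⊕ 2 = 3.

3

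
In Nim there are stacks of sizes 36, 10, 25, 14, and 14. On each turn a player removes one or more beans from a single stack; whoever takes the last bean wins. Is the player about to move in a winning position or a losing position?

Write each in binary and XOR column by column:
  100100  (36)
  001010  (10)
  011001  (25)
  001110  (14)
  001110  (14)
  ------
  110111  (55)
The nim-sum is 55 ≠ 0, so this is an N-position: the player to move can win.

Winning position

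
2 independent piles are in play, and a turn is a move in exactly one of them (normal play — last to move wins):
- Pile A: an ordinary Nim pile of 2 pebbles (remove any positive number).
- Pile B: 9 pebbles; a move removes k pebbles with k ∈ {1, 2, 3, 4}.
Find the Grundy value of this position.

6

Pile A is a plain Nim pile of size 2, so its Grundy value is 2.
Build the Grundy sequence for pile B with g(k) = mex{g(k−s) : s ∈ {1, 2, 3, 4}, s ≤ k}:
g(0) = mex{} = 0
g(1) = mex{0} = 1
g(2) = mex{0,1} = 2
g(3) = mex{0,1,2} = 3
g(4) = mex{0,1,2,3} = 4
g(5) = mex{1,2,3,4} = 0
g(6) = mex{0,2,3,4} = 1
g(7) = mex{0,1,3,4} = 2
g(8) = mex{0,1,2,4} = 3
g(9) = mex{0,1,2,3} = 4
So g(9) = 4.
The value of a disjunctive sum is the nim-sum of the parts.
Combined value = 2 XOR 4 = 6.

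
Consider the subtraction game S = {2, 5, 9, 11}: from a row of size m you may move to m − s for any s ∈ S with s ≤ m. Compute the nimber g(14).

0

Compute g(0), g(1), … for moves {2, 5, 9, 11}:
k:     0  1  2  3  4  5  6  7  8  9 10 11 12 13 14
g(k):  0  0  1  1  0  2  1  0  0  1  1  2  2  3  0
So g(14) = 0.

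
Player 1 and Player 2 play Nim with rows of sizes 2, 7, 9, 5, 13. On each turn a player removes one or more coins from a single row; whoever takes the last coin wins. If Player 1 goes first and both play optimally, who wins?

Write each in binary and XOR column by column:
  0010  (2)
  0111  (7)
  1001  (9)
  0101  (5)
  1101  (13)
  ----
  0100  (4)
The nim-sum is 4 ≠ 0, so this is an N-position: the player to move can win; Player 1 has a winning move.

Player 1 wins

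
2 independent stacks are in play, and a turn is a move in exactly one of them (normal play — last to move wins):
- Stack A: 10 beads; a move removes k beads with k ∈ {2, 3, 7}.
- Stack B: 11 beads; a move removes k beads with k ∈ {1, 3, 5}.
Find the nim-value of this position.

1

For stack A, compute g(0), g(1), … with moves {2, 3, 7}:
k:     0  1  2  3  4  5  6  7  8  9 10
g(k):  0  0  1  1  2  0  0  1  1  2  0
So g(10) = 0.
Grundy values for stack B (subtraction set {1, 3, 5}):
k:     0  1  2  3  4  5  6  7  8  9 10 11
g(k):  0  1  0  1  0  1  0  1  0  1  0  1
So g(11) = 1.
By the Sprague-Grundy theorem, the Grundy value of a sum of independent games is the XOR of the component values.
Combined value = 0 ⊕ 1 = 1.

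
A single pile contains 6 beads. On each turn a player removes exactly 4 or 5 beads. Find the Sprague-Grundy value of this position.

Compute g(0), g(1), … for moves {4, 5}:
k:     0  1  2  3  4  5  6
g(k):  0  0  0  0  1  1  1
So g(6) = 1.

1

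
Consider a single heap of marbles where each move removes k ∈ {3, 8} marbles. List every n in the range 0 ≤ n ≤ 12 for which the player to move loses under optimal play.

0, 1, 2, 6, 7, 11, 12

Grundy values for subtraction set {3, 8}:
g(0) = mex{} = 0
g(1) = mex{} = 0
g(2) = mex{} = 0
g(3) = mex{0} = 1
g(4) = mex{0} = 1
g(5) = mex{0} = 1
g(6) = mex{1} = 0
g(7) = mex{1} = 0
g(8) = mex{0,1} = 2
g(9) = mex{0} = 1
g(10) = mex{0} = 1
g(11) = mex{1,2} = 0
g(12) = mex{1} = 0
The P-positions (g = 0) in 0..12 are 0, 1, 2, 6, 7, 11, 12.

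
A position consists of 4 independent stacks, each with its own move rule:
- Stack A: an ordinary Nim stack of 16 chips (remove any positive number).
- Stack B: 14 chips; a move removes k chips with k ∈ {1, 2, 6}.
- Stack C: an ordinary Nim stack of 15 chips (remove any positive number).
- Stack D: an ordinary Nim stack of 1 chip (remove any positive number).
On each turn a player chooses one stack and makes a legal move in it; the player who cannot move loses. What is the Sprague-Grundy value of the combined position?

30

Stack A is a plain Nim stack of size 16, so its Grundy value is 16.
For stack B, compute g(0), g(1), … with moves {1, 2, 6}:
k:     0  1  2  3  4  5  6  7  8  9 10 11 12 13 14
g(k):  0  1  2  0  1  2  3  0  1  2  0  1  2  3  0
So g(14) = 0.
Stack C is a plain Nim stack of size 15, so its Grundy value is 15.
Stack D is a plain Nim stack of size 1, so its Grundy value is 1.
By the Sprague-Grundy theorem, the Grundy value of a sum of independent games is the XOR of the component values.
Combined value = 16 XOR 0 XOR 15 XOR 1 = 30.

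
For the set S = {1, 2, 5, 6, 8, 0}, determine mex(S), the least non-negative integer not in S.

The values 0, 1, 2 are all present; 3 is the first non-negative integer missing from the set.

3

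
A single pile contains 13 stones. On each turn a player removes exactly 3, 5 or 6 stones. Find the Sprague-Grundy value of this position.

Compute g(0), g(1), … for moves {3, 5, 6}:
k:     0  1  2  3  4  5  6  7  8  9 10 11 12 13
g(k):  0  0  0  1  1  1  2  2  2  0  0  0  1  1
So g(13) = 1.

1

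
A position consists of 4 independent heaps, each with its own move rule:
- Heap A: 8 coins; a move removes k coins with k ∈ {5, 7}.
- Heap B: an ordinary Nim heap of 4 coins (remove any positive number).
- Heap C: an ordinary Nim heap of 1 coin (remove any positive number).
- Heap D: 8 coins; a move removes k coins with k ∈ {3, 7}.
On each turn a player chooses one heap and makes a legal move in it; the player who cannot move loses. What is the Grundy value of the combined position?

Build the Grundy sequence for heap A with g(k) = mex{g(k−s) : s ∈ {5, 7}, s ≤ k}:
g(0) = mex{} = 0
g(1) = mex{} = 0
g(2) = mex{} = 0
g(3) = mex{} = 0
g(4) = mex{} = 0
g(5) = mex{0} = 1
g(6) = mex{0} = 1
g(7) = mex{0} = 1
g(8) = mex{0} = 1
So g(8) = 1.
Heap B is a plain Nim heap of size 4, so its Grundy value is 4.
Heap C is a plain Nim heap of size 1, so its Grundy value is 1.
Build the Grundy sequence for heap D with g(k) = mex{g(k−s) : s ∈ {3, 7}, s ≤ k}:
k:     0  1  2  3  4  5  6  7  8
g(k):  0  0  0  1  1  1  0  2  2
So g(8) = 2.
By the Sprague-Grundy theorem, the Grundy value of a sum of independent games is the XOR of the component values.
Combined value = 1 ⊕ 4 ⊕ 1 ⊕ 2 = 6.

6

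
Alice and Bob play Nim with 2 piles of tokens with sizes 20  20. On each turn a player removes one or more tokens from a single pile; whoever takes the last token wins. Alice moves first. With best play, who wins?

Bob wins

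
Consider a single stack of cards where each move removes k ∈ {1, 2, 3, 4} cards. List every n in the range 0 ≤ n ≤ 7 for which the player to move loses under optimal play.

0, 5

Grundy values for subtraction set {1, 2, 3, 4}:
g(0) = mex{} = 0
g(1) = mex{0} = 1
g(2) = mex{0,1} = 2
g(3) = mex{0,1,2} = 3
g(4) = mex{0,1,2,3} = 4
g(5) = mex{1,2,3,4} = 0
g(6) = mex{0,2,3,4} = 1
g(7) = mex{0,1,3,4} = 2
The P-positions (g = 0) in 0..7 are 0, 5.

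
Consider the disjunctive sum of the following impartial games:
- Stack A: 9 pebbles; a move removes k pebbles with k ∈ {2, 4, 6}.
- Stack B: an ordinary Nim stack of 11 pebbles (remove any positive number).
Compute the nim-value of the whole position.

11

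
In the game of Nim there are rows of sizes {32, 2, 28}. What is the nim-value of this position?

Nim-sum: 32 XOR 2 XOR 28 = 62.

62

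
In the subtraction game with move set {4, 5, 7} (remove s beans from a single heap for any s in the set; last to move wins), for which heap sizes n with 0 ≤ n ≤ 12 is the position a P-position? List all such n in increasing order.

0, 1, 2, 3, 11, 12

Compute g(0), g(1), … for moves {4, 5, 7}:
k:     0  1  2  3  4  5  6  7  8  9 10 11 12
g(k):  0  0  0  0  1  1  1  1  2  2  2  0  0
The P-positions (g = 0) in 0..12 are 0, 1, 2, 3, 11, 12.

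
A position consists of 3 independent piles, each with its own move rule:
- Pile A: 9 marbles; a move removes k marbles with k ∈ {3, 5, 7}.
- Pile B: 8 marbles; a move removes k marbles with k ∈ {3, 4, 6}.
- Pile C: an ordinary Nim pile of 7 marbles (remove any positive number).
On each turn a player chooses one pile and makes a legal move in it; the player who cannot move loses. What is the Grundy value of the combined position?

For pile A, compute g(0), g(1), … with moves {3, 5, 7}:
k:     0  1  2  3  4  5  6  7  8  9
g(k):  0  0  0  1  1  1  2  2  2  3
So g(9) = 3.
Grundy values for pile B (subtraction set {3, 4, 6}):
k:     0  1  2  3  4  5  6  7  8
g(k):  0  0  0  1  1  1  2  2  2
So g(8) = 2.
Pile C is a plain Nim pile of size 7, so its Grundy value is 7.
By the Sprague-Grundy theorem, the Grundy value of a sum of independent games is the XOR of the component values.
Combined value = 3 XOR 2 XOR 7 = 6.

6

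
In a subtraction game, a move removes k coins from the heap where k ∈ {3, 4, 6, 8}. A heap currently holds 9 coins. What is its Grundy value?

3

Grundy values for subtraction set {3, 4, 6, 8}:
k:     0  1  2  3  4  5  6  7  8  9
g(k):  0  0  0  1  1  1  2  2  2  3
So g(9) = 3.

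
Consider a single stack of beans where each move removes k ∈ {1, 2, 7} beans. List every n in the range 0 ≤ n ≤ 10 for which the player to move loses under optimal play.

0, 3, 6, 9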